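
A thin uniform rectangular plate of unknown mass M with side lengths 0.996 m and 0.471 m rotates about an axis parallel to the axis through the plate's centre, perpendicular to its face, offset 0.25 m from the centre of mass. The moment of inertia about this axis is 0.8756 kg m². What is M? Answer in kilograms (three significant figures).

5.35

I = I_cm + Md² = (1/12)M(a²+b²) + Md² = M·[0.0833333·[(0.996)² + (0.471)²] + (0.25)²] = M·0.16365.
So M = 0.8756 / 0.16365 = 5.3503 kg.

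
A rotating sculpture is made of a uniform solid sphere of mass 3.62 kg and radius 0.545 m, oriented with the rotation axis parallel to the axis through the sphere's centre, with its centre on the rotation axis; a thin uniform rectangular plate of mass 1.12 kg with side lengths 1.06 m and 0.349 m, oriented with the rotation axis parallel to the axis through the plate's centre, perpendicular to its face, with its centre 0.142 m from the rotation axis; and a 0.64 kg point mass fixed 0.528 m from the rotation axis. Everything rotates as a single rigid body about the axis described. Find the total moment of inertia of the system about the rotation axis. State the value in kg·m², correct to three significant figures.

Solid sphere: I_cm = (2/5)MR² = (2/5)(3.62)(0.545)² = 0.43009 kg·m²; axis through the centre, so I = 0.43009 kg·m².
Rectangular plate: I_cm = (1/12)M(a²+b²) = (1/12)(1.12)[(1.06)² + (0.349)²] = 0.11624 kg·m²; centre at d = 0.142 m, so the parallel axis theorem gives I = 0.11624 + (1.12)(0.142)² = 0.13882 kg·m².
Point mass: I_cm = 0; centre at d = 0.528 m, so the parallel axis theorem gives I = 0 + (0.64)(0.528)² = 0.17842 kg·m².
Total I = 0.43009 + 0.13882 + 0.17842 = 0.74734 kg·m².

0.747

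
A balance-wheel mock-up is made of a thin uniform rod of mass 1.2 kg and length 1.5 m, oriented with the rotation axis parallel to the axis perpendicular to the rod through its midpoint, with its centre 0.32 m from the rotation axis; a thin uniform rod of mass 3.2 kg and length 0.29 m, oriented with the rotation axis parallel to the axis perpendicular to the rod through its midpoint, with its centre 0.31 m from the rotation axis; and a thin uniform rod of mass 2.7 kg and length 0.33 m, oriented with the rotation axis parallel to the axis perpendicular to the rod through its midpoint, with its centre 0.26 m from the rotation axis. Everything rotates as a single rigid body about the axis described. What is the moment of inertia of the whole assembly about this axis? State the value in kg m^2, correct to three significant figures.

Thin rod: I_cm = (1/12)ML² = (1/12)(1.2)(1.5)² = 0.225 kg m^2; centre at d = 0.32 m, so the parallel axis theorem gives I = 0.225 + (1.2)(0.32)² = 0.34788 kg m^2.
Thin rod: I_cm = (1/12)ML² = (1/12)(3.2)(0.29)² = 0.022427 kg m^2; centre at d = 0.31 m, so the parallel axis theorem gives I = 0.022427 + (3.2)(0.31)² = 0.32995 kg m^2.
Thin rod: I_cm = (1/12)ML² = (1/12)(2.7)(0.33)² = 0.024503 kg m^2; centre at d = 0.26 m, so the parallel axis theorem gives I = 0.024503 + (2.7)(0.26)² = 0.20702 kg m^2.
Total I = 0.34788 + 0.32995 + 0.20702 = 0.88485 kg m^2.

0.885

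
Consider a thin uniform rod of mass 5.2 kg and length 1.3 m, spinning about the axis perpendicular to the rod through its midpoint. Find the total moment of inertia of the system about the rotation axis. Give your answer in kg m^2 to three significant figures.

I_cm = (1/12)ML² = (1/12)(5.2)(1.3)² = 0.73233 kg m^2; axis through the centre, so I = 0.73233 kg m^2.

0.732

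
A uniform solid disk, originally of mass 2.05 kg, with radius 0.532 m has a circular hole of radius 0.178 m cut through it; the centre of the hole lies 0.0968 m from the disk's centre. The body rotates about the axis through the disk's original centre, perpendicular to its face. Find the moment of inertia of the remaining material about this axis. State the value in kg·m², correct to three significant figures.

Unpierced body about its centre: I₀ = (1/2)MR² = (1/2)(2.05)(0.532)² = 0.2901 kg·m².
The removed disk has mass m = M·(r/R)² = (2.05)(0.178/0.532)² = 0.22949 kg (same uniform areal density).
Its moment of inertia about the rotation axis (parallel-axis theorem): I_hole = (1/2)mr² + md² = (1/2)(0.22949)(0.178)² + (0.22949)(0.0968)² = 0.005786 kg·m².
Treating the hole as negative mass, I = I₀ − I_hole = 0.2901 − 0.005786 = 0.28431 kg·m².

0.284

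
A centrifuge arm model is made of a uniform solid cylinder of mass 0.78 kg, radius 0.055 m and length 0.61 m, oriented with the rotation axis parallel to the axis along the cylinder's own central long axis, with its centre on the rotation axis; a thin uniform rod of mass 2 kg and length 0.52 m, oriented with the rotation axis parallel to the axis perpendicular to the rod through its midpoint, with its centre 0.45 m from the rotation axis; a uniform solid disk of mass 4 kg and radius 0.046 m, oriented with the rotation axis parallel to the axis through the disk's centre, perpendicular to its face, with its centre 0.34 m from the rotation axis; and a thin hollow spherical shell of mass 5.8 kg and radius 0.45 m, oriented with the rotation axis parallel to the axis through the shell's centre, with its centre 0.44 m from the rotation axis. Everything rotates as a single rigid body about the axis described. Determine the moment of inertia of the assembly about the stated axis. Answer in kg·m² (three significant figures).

2.82

Solid cylinder: I_cm = (1/2)MR² = (1/2)(0.78)(0.055)² = 0.0011798 kg·m²; axis through the centre, so I = 0.0011798 kg·m².
Thin rod: I_cm = (1/12)ML² = (1/12)(2)(0.52)² = 0.045067 kg·m²; centre at d = 0.45 m, so the parallel axis theorem gives I = 0.045067 + (2)(0.45)² = 0.45007 kg·m².
Solid disk: I_cm = (1/2)MR² = (1/2)(4)(0.046)² = 0.004232 kg·m²; centre at d = 0.34 m, so the parallel axis theorem gives I = 0.004232 + (4)(0.34)² = 0.46663 kg·m².
Spherical shell: I_cm = (2/3)MR² = (2/3)(5.8)(0.45)² = 0.783 kg·m²; centre at d = 0.44 m, so the parallel axis theorem gives I = 0.783 + (5.8)(0.44)² = 1.9059 kg·m².
Total I = 0.0011798 + 0.45007 + 0.46663 + 1.9059 = 2.8238 kg·m².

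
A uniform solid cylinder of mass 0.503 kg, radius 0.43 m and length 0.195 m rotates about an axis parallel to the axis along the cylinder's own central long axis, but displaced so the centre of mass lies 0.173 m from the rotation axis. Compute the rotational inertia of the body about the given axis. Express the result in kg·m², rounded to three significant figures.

0.0616

I_cm = (1/2)MR² = (1/2)(0.503)(0.43)² = 0.046502 kg·m²; centre at d = 0.173 m, so the parallel axis theorem gives I = 0.046502 + (0.503)(0.173)² = 0.061557 kg·m².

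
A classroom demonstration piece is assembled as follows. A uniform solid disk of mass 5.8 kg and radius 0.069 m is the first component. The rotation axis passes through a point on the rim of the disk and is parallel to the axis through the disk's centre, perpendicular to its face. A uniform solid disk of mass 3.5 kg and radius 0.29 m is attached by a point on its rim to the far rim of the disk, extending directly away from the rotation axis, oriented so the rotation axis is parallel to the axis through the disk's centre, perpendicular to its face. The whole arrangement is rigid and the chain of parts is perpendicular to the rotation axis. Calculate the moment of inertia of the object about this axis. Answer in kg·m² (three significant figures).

0.830

Solid disk: I_cm = (1/2)MR² = (1/2)(5.8)(0.069)² = 0.013807 kg·m²; centre at d = 0.069 m, so the parallel axis theorem gives I = 0.013807 + (5.8)(0.069)² = 0.041421 kg·m².
Solid disk: I_cm = (1/2)MR² = (1/2)(3.5)(0.29)² = 0.14718 kg·m²; centre at d = 0.069 + 0.069 + 0.29 = 0.428 m, so the parallel axis theorem gives I = 0.14718 + (3.5)(0.428)² = 0.78832 kg·m².
Total I = 0.041421 + 0.78832 = 0.82974 kg·m².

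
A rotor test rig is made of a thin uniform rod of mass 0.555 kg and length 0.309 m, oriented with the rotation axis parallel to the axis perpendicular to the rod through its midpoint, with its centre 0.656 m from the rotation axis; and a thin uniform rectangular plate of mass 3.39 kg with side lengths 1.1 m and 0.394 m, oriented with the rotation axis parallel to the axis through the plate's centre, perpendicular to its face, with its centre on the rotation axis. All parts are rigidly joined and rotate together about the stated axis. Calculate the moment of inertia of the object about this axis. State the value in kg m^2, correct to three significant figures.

0.629

Thin rod: I_cm = (1/12)ML² = (1/12)(0.555)(0.309)² = 0.004416 kg m^2; centre at d = 0.656 m, so the parallel axis theorem gives I = 0.004416 + (0.555)(0.656)² = 0.24325 kg m^2.
Rectangular plate: I_cm = (1/12)M(a²+b²) = (1/12)(3.39)[(1.1)² + (0.394)²] = 0.38568 kg m^2; axis through the centre, so I = 0.38568 kg m^2.
Total I = 0.24325 + 0.38568 = 0.62893 kg m^2.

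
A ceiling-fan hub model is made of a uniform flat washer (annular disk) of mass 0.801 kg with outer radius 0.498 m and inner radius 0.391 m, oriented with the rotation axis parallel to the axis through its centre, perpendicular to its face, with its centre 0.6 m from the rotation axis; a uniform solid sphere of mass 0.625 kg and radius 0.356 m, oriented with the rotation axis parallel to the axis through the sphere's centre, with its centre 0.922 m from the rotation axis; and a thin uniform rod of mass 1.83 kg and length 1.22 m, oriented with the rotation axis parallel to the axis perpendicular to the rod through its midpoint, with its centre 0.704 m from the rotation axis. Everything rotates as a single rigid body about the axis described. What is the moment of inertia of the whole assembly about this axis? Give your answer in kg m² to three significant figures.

2.15

Annular disk: I_cm = (1/2)M(R²+r²) = (1/2)(0.801)[(0.498)² + (0.391)²] = 0.16055 kg m²; centre at d = 0.6 m, so I = I_cm + Md² gives I = 0.16055 + (0.801)(0.6)² = 0.44891 kg m².
Solid sphere: I_cm = (2/5)MR² = (2/5)(0.625)(0.356)² = 0.031684 kg m²; centre at d = 0.922 m, so I = I_cm + Md² gives I = 0.031684 + (0.625)(0.922)² = 0.56299 kg m².
Thin rod: I_cm = (1/12)ML² = (1/12)(1.83)(1.22)² = 0.22698 kg m²; centre at d = 0.704 m, so I = I_cm + Md² gives I = 0.22698 + (1.83)(0.704)² = 1.134 kg m².
Total I = 0.44891 + 0.56299 + 1.134 = 2.1459 kg m².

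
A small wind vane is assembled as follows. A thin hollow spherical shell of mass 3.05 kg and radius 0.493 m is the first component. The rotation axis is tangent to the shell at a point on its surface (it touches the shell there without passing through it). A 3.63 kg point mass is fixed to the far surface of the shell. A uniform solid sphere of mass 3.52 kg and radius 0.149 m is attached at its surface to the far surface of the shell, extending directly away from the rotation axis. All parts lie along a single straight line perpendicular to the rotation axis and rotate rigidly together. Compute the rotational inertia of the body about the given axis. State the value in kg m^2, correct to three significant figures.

Spherical shell: I_cm = (2/3)MR² = (2/3)(3.05)(0.493)² = 0.4942 kg m^2; centre at d = 0.493 m, so I = I_cm + Md² gives I = 0.4942 + (3.05)(0.493)² = 1.2355 kg m^2.
Point mass: I_cm = 0; centre at d = 0.493 + 0.493 = 0.986 m, so I = I_cm + Md² gives I = 0 + (3.63)(0.986)² = 3.5291 kg m^2.
Solid sphere: I_cm = (2/5)MR² = (2/5)(3.52)(0.149)² = 0.031259 kg m^2; centre at d = 0.493 + 0.493 + 0.149 = 1.135 m, so I = I_cm + Md² gives I = 0.031259 + (3.52)(1.135)² = 4.5658 kg m^2.
Total I = 1.2355 + 3.5291 + 4.5658 = 9.3304 kg m^2.

9.33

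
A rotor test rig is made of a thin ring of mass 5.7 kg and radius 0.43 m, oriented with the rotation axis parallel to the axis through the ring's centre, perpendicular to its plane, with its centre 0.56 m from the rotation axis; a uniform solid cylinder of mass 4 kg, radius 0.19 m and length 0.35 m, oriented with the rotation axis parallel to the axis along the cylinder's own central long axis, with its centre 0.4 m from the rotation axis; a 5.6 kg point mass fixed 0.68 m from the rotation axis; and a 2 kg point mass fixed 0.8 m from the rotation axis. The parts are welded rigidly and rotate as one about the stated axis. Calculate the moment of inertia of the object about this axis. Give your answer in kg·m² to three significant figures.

Thin ring: I_cm = MR² = (5.7)(0.43)² = 1.0539 kg·m²; centre at d = 0.56 m, so I = I_cm + Md² gives I = 1.0539 + (5.7)(0.56)² = 2.8415 kg·m².
Solid cylinder: I_cm = (1/2)MR² = (1/2)(4)(0.19)² = 0.0722 kg·m²; centre at d = 0.4 m, so I = I_cm + Md² gives I = 0.0722 + (4)(0.4)² = 0.7122 kg·m².
Point mass: I_cm = 0; centre at d = 0.68 m, so I = I_cm + Md² gives I = 0 + (5.6)(0.68)² = 2.5894 kg·m².
Point mass: I_cm = 0; centre at d = 0.8 m, so I = I_cm + Md² gives I = 0 + (2)(0.8)² = 1.28 kg·m².
Total I = 2.8415 + 0.7122 + 2.5894 + 1.28 = 7.4231 kg·m².

7.42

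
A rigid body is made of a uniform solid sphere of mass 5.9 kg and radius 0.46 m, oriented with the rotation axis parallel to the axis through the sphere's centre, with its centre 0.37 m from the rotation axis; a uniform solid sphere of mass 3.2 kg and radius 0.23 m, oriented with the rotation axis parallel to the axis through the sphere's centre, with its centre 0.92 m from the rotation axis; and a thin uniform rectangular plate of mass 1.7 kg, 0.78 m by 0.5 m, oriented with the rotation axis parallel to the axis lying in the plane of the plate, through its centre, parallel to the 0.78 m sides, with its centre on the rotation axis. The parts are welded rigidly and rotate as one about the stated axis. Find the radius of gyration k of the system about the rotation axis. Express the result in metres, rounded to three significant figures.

Solid sphere: I_cm = (2/5)MR² = (2/5)(5.9)(0.46)² = 0.49938 kg m^2; centre at d = 0.37 m, so the parallel axis theorem gives I = 0.49938 + (5.9)(0.37)² = 1.3071 kg m^2.
Solid sphere: I_cm = (2/5)MR² = (2/5)(3.2)(0.23)² = 0.067712 kg m^2; centre at d = 0.92 m, so the parallel axis theorem gives I = 0.067712 + (3.2)(0.92)² = 2.7762 kg m^2.
Rectangular plate: I_cm = (1/12)Mb² = (1/12)(1.7)(0.5)² = 0.035417 kg m^2; axis through the centre, so I = 0.035417 kg m^2.
Total I = 4.1187 kg m^2; total mass M = 10.8 kg.
k = √(I/M) = √(4.1187/10.8) = 0.61754 m.

0.618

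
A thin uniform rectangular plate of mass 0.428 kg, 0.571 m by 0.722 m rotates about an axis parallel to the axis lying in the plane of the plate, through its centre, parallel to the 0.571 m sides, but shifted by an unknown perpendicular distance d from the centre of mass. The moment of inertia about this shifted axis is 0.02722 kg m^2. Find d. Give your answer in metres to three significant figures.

About the centre-of-mass axis, I_cm = (1/12)Mb² = (1/12)(0.428)(0.722)² = 0.018592 kg m^2.
Parallel axis theorem: I = I_cm + Md², so Md² = 0.02722 − 0.018592 = 0.0086275 kg m^2.
d = √(0.0086275 / 0.428) = 0.14198 m.

0.142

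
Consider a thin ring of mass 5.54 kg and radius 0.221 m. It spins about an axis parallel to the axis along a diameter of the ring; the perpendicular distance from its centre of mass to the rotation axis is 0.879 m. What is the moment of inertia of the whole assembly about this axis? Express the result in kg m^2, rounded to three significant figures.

4.42

I_cm = (1/2)MR² = (1/2)(5.54)(0.221)² = 0.13529 kg m^2; centre at d = 0.879 m, so I = I_cm + Md² gives I = 0.13529 + (5.54)(0.879)² = 4.4157 kg m^2.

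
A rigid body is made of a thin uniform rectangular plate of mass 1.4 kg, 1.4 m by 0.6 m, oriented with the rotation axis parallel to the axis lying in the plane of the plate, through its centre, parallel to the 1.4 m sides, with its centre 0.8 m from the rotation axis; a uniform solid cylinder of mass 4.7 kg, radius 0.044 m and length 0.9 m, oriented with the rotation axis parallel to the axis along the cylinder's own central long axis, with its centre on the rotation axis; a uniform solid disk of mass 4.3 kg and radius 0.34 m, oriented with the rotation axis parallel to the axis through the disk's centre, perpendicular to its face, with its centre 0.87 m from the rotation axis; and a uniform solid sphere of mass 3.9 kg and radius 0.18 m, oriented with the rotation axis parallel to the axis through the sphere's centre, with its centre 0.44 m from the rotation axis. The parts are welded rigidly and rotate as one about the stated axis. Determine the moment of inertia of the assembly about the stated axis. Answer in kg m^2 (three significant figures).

Rectangular plate: I_cm = (1/12)Mb² = (1/12)(1.4)(0.6)² = 0.042 kg m^2; centre at d = 0.8 m, so I = I_cm + Md² gives I = 0.042 + (1.4)(0.8)² = 0.938 kg m^2.
Solid cylinder: I_cm = (1/2)MR² = (1/2)(4.7)(0.044)² = 0.0045496 kg m^2; axis through the centre, so I = 0.0045496 kg m^2.
Solid disk: I_cm = (1/2)MR² = (1/2)(4.3)(0.34)² = 0.24854 kg m^2; centre at d = 0.87 m, so I = I_cm + Md² gives I = 0.24854 + (4.3)(0.87)² = 3.5032 kg m^2.
Solid sphere: I_cm = (2/5)MR² = (2/5)(3.9)(0.18)² = 0.050544 kg m^2; centre at d = 0.44 m, so I = I_cm + Md² gives I = 0.050544 + (3.9)(0.44)² = 0.80558 kg m^2.
Total I = 0.938 + 0.0045496 + 3.5032 + 0.80558 = 5.2513 kg m^2.

5.25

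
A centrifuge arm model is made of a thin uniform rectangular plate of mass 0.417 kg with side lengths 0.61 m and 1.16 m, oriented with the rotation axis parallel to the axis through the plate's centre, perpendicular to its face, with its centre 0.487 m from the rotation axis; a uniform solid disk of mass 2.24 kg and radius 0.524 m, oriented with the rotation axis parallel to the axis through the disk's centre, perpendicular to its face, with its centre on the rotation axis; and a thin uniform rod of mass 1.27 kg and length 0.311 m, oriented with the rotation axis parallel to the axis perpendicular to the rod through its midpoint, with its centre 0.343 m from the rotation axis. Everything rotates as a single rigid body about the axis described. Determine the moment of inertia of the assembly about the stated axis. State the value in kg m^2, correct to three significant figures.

0.626

Rectangular plate: I_cm = (1/12)M(a²+b²) = (1/12)(0.417)[(0.61)² + (1.16)²] = 0.05969 kg m^2; centre at d = 0.487 m, so the parallel axis theorem gives I = 0.05969 + (0.417)(0.487)² = 0.15859 kg m^2.
Solid disk: I_cm = (1/2)MR² = (1/2)(2.24)(0.524)² = 0.30753 kg m^2; axis through the centre, so I = 0.30753 kg m^2.
Thin rod: I_cm = (1/12)ML² = (1/12)(1.27)(0.311)² = 0.010236 kg m^2; centre at d = 0.343 m, so the parallel axis theorem gives I = 0.010236 + (1.27)(0.343)² = 0.15965 kg m^2.
Total I = 0.15859 + 0.30753 + 0.15965 = 0.62577 kg m^2.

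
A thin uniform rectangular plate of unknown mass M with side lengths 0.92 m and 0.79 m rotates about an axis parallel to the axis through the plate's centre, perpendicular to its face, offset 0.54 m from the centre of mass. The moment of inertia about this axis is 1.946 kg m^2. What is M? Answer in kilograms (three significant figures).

I = I_cm + Md² = (1/12)M(a²+b²) + Md² = M·[0.0833333·[(0.92)² + (0.79)²] + (0.54)²] = M·0.41414.
So M = 1.946 / 0.41414 = 4.6989 kg.

4.70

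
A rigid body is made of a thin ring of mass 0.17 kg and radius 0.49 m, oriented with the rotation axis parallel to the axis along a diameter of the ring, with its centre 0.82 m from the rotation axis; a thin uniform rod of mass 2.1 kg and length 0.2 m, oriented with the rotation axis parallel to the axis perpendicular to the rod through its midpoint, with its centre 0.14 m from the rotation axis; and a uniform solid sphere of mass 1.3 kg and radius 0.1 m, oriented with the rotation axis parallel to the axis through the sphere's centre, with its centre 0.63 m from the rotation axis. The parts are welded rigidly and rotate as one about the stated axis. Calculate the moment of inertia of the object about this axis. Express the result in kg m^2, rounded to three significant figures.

0.704

Thin ring: I_cm = (1/2)MR² = (1/2)(0.17)(0.49)² = 0.020408 kg m^2; centre at d = 0.82 m, so I = I_cm + Md² gives I = 0.020408 + (0.17)(0.82)² = 0.13472 kg m^2.
Thin rod: I_cm = (1/12)ML² = (1/12)(2.1)(0.2)² = 0.007 kg m^2; centre at d = 0.14 m, so I = I_cm + Md² gives I = 0.007 + (2.1)(0.14)² = 0.04816 kg m^2.
Solid sphere: I_cm = (2/5)MR² = (2/5)(1.3)(0.1)² = 0.0052 kg m^2; centre at d = 0.63 m, so I = I_cm + Md² gives I = 0.0052 + (1.3)(0.63)² = 0.52117 kg m^2.
Total I = 0.13472 + 0.04816 + 0.52117 = 0.70405 kg m^2.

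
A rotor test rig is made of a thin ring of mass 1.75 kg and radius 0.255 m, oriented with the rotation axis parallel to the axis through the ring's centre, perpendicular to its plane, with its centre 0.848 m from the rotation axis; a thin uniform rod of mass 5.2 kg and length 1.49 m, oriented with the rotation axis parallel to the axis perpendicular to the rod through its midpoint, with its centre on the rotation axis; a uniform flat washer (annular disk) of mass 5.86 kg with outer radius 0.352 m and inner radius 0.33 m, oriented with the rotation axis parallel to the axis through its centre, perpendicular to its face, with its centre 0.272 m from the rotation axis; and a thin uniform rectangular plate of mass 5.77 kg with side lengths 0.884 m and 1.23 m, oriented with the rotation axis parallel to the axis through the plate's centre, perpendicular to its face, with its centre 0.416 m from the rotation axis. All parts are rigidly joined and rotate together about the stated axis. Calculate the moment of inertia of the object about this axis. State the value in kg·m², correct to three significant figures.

5.55

Thin ring: I_cm = MR² = (1.75)(0.255)² = 0.11379 kg·m²; centre at d = 0.848 m, so I = I_cm + Md² gives I = 0.11379 + (1.75)(0.848)² = 1.3722 kg·m².
Thin rod: I_cm = (1/12)ML² = (1/12)(5.2)(1.49)² = 0.96204 kg·m²; axis through the centre, so I = 0.96204 kg·m².
Annular disk: I_cm = (1/2)M(R²+r²) = (1/2)(5.86)[(0.352)² + (0.33)²] = 0.68212 kg·m²; centre at d = 0.272 m, so I = I_cm + Md² gives I = 0.68212 + (5.86)(0.272)² = 1.1157 kg·m².
Rectangular plate: I_cm = (1/12)M(a²+b²) = (1/12)(5.77)[(0.884)² + (1.23)²] = 1.1032 kg·m²; centre at d = 0.416 m, so I = I_cm + Md² gives I = 1.1032 + (5.77)(0.416)² = 2.1017 kg·m².
Total I = 1.3722 + 0.96204 + 1.1157 + 2.1017 = 5.5517 kg·m².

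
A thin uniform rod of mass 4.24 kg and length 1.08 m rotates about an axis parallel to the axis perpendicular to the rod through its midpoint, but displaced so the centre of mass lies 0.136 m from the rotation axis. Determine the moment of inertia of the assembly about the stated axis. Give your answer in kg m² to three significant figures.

0.491

I_cm = (1/12)ML² = (1/12)(4.24)(1.08)² = 0.41213 kg m²; centre at d = 0.136 m, so I = I_cm + Md² gives I = 0.41213 + (4.24)(0.136)² = 0.49055 kg m².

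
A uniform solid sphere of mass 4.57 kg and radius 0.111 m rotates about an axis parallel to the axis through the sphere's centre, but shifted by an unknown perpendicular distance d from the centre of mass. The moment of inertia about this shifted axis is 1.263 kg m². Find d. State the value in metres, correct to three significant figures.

0.521

About the centre-of-mass axis, I_cm = (2/5)MR² = (2/5)(4.57)(0.111)² = 0.022523 kg m².
Parallel axis theorem: I = I_cm + Md², so Md² = 1.263 − 0.022523 = 1.2405 kg m².
d = √(1.2405 / 4.57) = 0.521 m.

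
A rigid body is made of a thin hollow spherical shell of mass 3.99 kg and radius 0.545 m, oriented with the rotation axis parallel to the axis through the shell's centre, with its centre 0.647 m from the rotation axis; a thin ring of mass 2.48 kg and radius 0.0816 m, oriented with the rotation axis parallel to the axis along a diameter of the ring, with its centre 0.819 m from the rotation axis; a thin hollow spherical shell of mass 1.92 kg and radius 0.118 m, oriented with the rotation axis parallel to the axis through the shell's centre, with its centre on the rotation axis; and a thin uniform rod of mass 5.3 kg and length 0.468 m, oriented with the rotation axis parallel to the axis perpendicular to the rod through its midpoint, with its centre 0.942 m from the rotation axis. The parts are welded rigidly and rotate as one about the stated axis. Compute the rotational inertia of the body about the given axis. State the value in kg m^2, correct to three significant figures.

8.95

Spherical shell: I_cm = (2/3)MR² = (2/3)(3.99)(0.545)² = 0.79009 kg m^2; centre at d = 0.647 m, so I = I_cm + Md² gives I = 0.79009 + (3.99)(0.647)² = 2.4603 kg m^2.
Thin ring: I_cm = (1/2)MR² = (1/2)(2.48)(0.0816)² = 0.0082566 kg m^2; centre at d = 0.819 m, so I = I_cm + Md² gives I = 0.0082566 + (2.48)(0.819)² = 1.6717 kg m^2.
Spherical shell: I_cm = (2/3)MR² = (2/3)(1.92)(0.118)² = 0.017823 kg m^2; axis through the centre, so I = 0.017823 kg m^2.
Thin rod: I_cm = (1/12)ML² = (1/12)(5.3)(0.468)² = 0.096736 kg m^2; centre at d = 0.942 m, so I = I_cm + Md² gives I = 0.096736 + (5.3)(0.942)² = 4.7998 kg m^2.
Total I = 2.4603 + 1.6717 + 0.017823 + 4.7998 = 8.9497 kg m^2.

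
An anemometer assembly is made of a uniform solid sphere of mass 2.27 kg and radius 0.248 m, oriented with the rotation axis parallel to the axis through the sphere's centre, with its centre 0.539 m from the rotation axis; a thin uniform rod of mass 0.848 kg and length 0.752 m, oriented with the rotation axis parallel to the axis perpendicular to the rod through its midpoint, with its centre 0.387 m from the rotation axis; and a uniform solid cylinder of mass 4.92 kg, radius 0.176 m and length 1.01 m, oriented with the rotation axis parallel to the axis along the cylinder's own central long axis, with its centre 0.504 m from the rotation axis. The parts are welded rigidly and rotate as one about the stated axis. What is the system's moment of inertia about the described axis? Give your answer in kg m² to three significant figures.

2.21

Solid sphere: I_cm = (2/5)MR² = (2/5)(2.27)(0.248)² = 0.055846 kg m²; centre at d = 0.539 m, so I = I_cm + Md² gives I = 0.055846 + (2.27)(0.539)² = 0.71533 kg m².
Thin rod: I_cm = (1/12)ML² = (1/12)(0.848)(0.752)² = 0.039962 kg m²; centre at d = 0.387 m, so I = I_cm + Md² gives I = 0.039962 + (0.848)(0.387)² = 0.16697 kg m².
Solid cylinder: I_cm = (1/2)MR² = (1/2)(4.92)(0.176)² = 0.076201 kg m²; centre at d = 0.504 m, so I = I_cm + Md² gives I = 0.076201 + (4.92)(0.504)² = 1.326 kg m².
Total I = 0.71533 + 0.16697 + 1.326 = 2.2083 kg m².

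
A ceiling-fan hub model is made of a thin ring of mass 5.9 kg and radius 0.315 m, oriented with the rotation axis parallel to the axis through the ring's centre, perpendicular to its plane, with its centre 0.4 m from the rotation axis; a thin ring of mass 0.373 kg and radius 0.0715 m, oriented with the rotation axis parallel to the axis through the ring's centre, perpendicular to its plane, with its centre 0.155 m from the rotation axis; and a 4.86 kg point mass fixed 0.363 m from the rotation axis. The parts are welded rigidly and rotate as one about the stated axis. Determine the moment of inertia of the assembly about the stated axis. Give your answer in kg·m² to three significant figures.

2.18

Thin ring: I_cm = MR² = (5.9)(0.315)² = 0.58543 kg·m²; centre at d = 0.4 m, so I = I_cm + Md² gives I = 0.58543 + (5.9)(0.4)² = 1.5294 kg·m².
Thin ring: I_cm = MR² = (0.373)(0.0715)² = 0.0019069 kg·m²; centre at d = 0.155 m, so I = I_cm + Md² gives I = 0.0019069 + (0.373)(0.155)² = 0.010868 kg·m².
Point mass: I_cm = 0; centre at d = 0.363 m, so I = I_cm + Md² gives I = 0 + (4.86)(0.363)² = 0.6404 kg·m².
Total I = 1.5294 + 0.010868 + 0.6404 = 2.1807 kg·m².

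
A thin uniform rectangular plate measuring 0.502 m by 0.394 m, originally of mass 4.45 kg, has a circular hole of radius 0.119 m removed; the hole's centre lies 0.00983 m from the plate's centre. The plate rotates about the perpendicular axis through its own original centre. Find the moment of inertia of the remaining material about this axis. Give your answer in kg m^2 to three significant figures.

Unpierced body about its centre: I₀ = (1/12)M(a²+b²) = (1/12)(4.45)[(0.502)² + (0.394)²] = 0.15102 kg m^2.
The removed disk has mass m = M·πr²/(ab) = (4.45)·π(0.119)²/(0.502·0.394) = 1.0009 kg (same uniform areal density).
Its moment of inertia about the rotation axis (parallel-axis theorem): I_hole = (1/2)mr² + md² = (1/2)(1.0009)(0.119)² + (1.0009)(0.00983)² = 0.0071838 kg m^2.
Treating the hole as negative mass, I = I₀ − I_hole = 0.15102 − 0.0071838 = 0.14383 kg m^2.

0.144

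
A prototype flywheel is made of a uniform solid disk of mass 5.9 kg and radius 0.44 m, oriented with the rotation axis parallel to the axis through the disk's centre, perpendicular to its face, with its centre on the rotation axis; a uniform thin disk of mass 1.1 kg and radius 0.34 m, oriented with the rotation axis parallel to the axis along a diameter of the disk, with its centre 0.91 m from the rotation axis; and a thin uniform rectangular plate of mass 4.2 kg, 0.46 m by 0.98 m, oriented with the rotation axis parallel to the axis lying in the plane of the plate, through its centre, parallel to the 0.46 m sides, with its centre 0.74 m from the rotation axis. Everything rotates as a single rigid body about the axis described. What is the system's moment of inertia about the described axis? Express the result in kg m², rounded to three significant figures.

Solid disk: I_cm = (1/2)MR² = (1/2)(5.9)(0.44)² = 0.57112 kg m²; axis through the centre, so I = 0.57112 kg m².
Thin disk: I_cm = (1/4)MR² = (1/4)(1.1)(0.34)² = 0.03179 kg m²; centre at d = 0.91 m, so I = I_cm + Md² gives I = 0.03179 + (1.1)(0.91)² = 0.9427 kg m².
Rectangular plate: I_cm = (1/12)Mb² = (1/12)(4.2)(0.98)² = 0.33614 kg m²; centre at d = 0.74 m, so I = I_cm + Md² gives I = 0.33614 + (4.2)(0.74)² = 2.6361 kg m².
Total I = 0.57112 + 0.9427 + 2.6361 = 4.1499 kg m².

4.15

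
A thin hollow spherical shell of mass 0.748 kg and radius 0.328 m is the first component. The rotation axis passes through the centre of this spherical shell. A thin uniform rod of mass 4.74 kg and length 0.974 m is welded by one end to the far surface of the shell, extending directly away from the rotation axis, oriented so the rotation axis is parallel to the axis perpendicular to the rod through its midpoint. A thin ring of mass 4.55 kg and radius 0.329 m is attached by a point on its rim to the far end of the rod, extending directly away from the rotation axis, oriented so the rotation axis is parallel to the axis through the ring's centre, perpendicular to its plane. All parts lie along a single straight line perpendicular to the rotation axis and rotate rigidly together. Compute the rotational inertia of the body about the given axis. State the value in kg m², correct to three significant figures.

Spherical shell: I_cm = (2/3)MR² = (2/3)(0.748)(0.328)² = 0.053649 kg m²; axis through the centre, so I = 0.053649 kg m².
Thin rod: I_cm = (1/12)ML² = (1/12)(4.74)(0.974)² = 0.37473 kg m²; centre at d = 0.328 + 0.487 = 0.815 m, so the parallel axis theorem gives I = 0.37473 + (4.74)(0.815)² = 3.5232 kg m².
Thin ring: I_cm = MR² = (4.55)(0.329)² = 0.4925 kg m²; centre at d = 0.328 + 0.487 + 0.487 + 0.329 = 1.631 m, so the parallel axis theorem gives I = 0.4925 + (4.55)(1.631)² = 12.596 kg m².
Total I = 0.053649 + 3.5232 + 12.596 = 16.173 kg m².

16.2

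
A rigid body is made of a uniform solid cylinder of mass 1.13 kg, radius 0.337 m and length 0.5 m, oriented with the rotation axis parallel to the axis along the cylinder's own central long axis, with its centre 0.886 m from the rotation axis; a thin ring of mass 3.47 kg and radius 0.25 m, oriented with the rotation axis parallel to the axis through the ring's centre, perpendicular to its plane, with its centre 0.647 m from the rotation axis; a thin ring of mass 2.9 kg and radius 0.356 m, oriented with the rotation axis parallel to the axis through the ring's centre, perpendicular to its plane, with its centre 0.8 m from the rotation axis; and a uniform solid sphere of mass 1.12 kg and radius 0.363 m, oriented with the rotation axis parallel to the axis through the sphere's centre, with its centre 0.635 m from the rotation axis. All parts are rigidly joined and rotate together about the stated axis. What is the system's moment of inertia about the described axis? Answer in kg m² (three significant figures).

Solid cylinder: I_cm = (1/2)MR² = (1/2)(1.13)(0.337)² = 0.064166 kg m²; centre at d = 0.886 m, so I = I_cm + Md² gives I = 0.064166 + (1.13)(0.886)² = 0.95121 kg m².
Thin ring: I_cm = MR² = (3.47)(0.25)² = 0.21688 kg m²; centre at d = 0.647 m, so I = I_cm + Md² gives I = 0.21688 + (3.47)(0.647)² = 1.6694 kg m².
Thin ring: I_cm = MR² = (2.9)(0.356)² = 0.36753 kg m²; centre at d = 0.8 m, so I = I_cm + Md² gives I = 0.36753 + (2.9)(0.8)² = 2.2235 kg m².
Solid sphere: I_cm = (2/5)MR² = (2/5)(1.12)(0.363)² = 0.059033 kg m²; centre at d = 0.635 m, so I = I_cm + Md² gives I = 0.059033 + (1.12)(0.635)² = 0.51064 kg m².
Total I = 0.95121 + 1.6694 + 2.2235 + 0.51064 = 5.3548 kg m².

5.35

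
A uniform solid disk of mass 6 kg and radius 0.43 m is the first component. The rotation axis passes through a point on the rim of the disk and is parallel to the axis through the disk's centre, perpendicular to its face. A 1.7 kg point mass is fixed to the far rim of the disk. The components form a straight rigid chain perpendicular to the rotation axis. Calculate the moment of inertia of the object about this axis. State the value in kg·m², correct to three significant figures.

Solid disk: I_cm = (1/2)MR² = (1/2)(6)(0.43)² = 0.5547 kg·m²; centre at d = 0.43 m, so the parallel axis theorem gives I = 0.5547 + (6)(0.43)² = 1.6641 kg·m².
Point mass: I_cm = 0; centre at d = 0.43 + 0.43 = 0.86 m, so the parallel axis theorem gives I = 0 + (1.7)(0.86)² = 1.2573 kg·m².
Total I = 1.6641 + 1.2573 = 2.9214 kg·m².

2.92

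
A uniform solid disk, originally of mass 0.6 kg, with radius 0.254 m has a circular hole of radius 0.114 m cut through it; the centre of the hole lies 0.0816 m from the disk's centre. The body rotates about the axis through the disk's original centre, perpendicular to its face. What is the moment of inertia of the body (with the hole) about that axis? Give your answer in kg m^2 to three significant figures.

Unpierced body about its centre: I₀ = (1/2)MR² = (1/2)(0.6)(0.254)² = 0.019355 kg m^2.
The removed disk has mass m = M·(r/R)² = (0.6)(0.114/0.254)² = 0.12086 kg (same uniform areal density).
Its moment of inertia about the rotation axis (parallel-axis theorem): I_hole = (1/2)mr² + md² = (1/2)(0.12086)(0.114)² + (0.12086)(0.0816)² = 0.0015901 kg m^2.
Treating the hole as negative mass, I = I₀ − I_hole = 0.019355 − 0.0015901 = 0.017765 kg m^2.

0.0178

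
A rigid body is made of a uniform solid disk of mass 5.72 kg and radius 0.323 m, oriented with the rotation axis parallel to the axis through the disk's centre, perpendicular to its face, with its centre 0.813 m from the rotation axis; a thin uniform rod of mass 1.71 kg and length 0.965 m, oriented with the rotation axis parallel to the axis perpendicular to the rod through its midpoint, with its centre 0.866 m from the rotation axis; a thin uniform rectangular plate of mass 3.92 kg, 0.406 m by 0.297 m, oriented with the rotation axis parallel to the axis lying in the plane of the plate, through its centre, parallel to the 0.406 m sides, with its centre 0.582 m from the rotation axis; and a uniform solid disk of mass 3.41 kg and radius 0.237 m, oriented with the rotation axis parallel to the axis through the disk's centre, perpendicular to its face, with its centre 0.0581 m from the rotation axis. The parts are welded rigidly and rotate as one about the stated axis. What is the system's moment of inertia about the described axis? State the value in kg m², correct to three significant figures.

Solid disk: I_cm = (1/2)MR² = (1/2)(5.72)(0.323)² = 0.29838 kg m²; centre at d = 0.813 m, so I = I_cm + Md² gives I = 0.29838 + (5.72)(0.813)² = 4.0791 kg m².
Thin rod: I_cm = (1/12)ML² = (1/12)(1.71)(0.965)² = 0.1327 kg m²; centre at d = 0.866 m, so I = I_cm + Md² gives I = 0.1327 + (1.71)(0.866)² = 1.4151 kg m².
Rectangular plate: I_cm = (1/12)Mb² = (1/12)(3.92)(0.297)² = 0.028815 kg m²; centre at d = 0.582 m, so I = I_cm + Md² gives I = 0.028815 + (3.92)(0.582)² = 1.3566 kg m².
Solid disk: I_cm = (1/2)MR² = (1/2)(3.41)(0.237)² = 0.095768 kg m²; centre at d = 0.0581 m, so I = I_cm + Md² gives I = 0.095768 + (3.41)(0.0581)² = 0.10728 kg m².
Total I = 4.0791 + 1.4151 + 1.3566 + 0.10728 = 6.9581 kg m².

6.96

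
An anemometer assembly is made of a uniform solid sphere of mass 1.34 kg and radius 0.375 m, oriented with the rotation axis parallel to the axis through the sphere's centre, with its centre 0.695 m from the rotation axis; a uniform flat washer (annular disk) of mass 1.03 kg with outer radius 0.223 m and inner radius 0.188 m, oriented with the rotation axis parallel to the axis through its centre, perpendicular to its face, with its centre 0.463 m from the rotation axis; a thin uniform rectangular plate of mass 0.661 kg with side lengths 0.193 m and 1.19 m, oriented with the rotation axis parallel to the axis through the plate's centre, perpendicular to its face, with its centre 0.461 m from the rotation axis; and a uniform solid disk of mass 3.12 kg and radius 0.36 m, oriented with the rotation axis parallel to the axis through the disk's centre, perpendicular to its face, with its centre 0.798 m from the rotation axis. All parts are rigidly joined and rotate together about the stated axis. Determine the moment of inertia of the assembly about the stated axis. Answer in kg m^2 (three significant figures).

3.40

Solid sphere: I_cm = (2/5)MR² = (2/5)(1.34)(0.375)² = 0.075375 kg m^2; centre at d = 0.695 m, so I = I_cm + Md² gives I = 0.075375 + (1.34)(0.695)² = 0.72263 kg m^2.
Annular disk: I_cm = (1/2)M(R²+r²) = (1/2)(1.03)[(0.223)² + (0.188)²] = 0.043813 kg m^2; centre at d = 0.463 m, so I = I_cm + Md² gives I = 0.043813 + (1.03)(0.463)² = 0.26461 kg m^2.
Rectangular plate: I_cm = (1/12)M(a²+b²) = (1/12)(0.661)[(0.193)² + (1.19)²] = 0.080055 kg m^2; centre at d = 0.461 m, so I = I_cm + Md² gives I = 0.080055 + (0.661)(0.461)² = 0.22053 kg m^2.
Solid disk: I_cm = (1/2)MR² = (1/2)(3.12)(0.36)² = 0.20218 kg m^2; centre at d = 0.798 m, so I = I_cm + Md² gives I = 0.20218 + (3.12)(0.798)² = 2.189 kg m^2.
Total I = 0.72263 + 0.26461 + 0.22053 + 2.189 = 3.3968 kg m^2.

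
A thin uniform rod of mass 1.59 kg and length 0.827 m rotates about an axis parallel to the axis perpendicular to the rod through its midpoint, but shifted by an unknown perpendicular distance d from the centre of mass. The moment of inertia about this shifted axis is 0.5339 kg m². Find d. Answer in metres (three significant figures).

0.528

About the centre-of-mass axis, I_cm = (1/12)ML² = (1/12)(1.59)(0.827)² = 0.090621 kg m².
Parallel axis theorem: I = I_cm + Md², so Md² = 0.5339 − 0.090621 = 0.44328 kg m².
d = √(0.44328 / 1.59) = 0.52801 m.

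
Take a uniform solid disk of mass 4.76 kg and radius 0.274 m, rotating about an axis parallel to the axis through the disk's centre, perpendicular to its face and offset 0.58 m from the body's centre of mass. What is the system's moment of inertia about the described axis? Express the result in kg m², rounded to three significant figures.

1.78

I_cm = (1/2)MR² = (1/2)(4.76)(0.274)² = 0.17868 kg m²; centre at d = 0.58 m, so I = I_cm + Md² gives I = 0.17868 + (4.76)(0.58)² = 1.7799 kg m².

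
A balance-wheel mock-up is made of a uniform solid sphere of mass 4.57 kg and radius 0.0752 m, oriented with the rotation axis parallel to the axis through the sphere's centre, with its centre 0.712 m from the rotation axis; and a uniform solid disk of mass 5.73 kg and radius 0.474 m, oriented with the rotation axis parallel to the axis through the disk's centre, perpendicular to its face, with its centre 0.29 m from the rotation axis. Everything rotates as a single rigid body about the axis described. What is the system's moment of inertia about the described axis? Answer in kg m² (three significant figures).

3.45

Solid sphere: I_cm = (2/5)MR² = (2/5)(4.57)(0.0752)² = 0.010337 kg m²; centre at d = 0.712 m, so I = I_cm + Md² gives I = 0.010337 + (4.57)(0.712)² = 2.3271 kg m².
Solid disk: I_cm = (1/2)MR² = (1/2)(5.73)(0.474)² = 0.6437 kg m²; centre at d = 0.29 m, so I = I_cm + Md² gives I = 0.6437 + (5.73)(0.29)² = 1.1256 kg m².
Total I = 2.3271 + 1.1256 = 3.4527 kg m².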